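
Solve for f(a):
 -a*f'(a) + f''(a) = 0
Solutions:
 f(a) = C1 + C2*erfi(sqrt(2)*a/2)


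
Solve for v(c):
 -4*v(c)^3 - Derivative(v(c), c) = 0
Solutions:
 v(c) = -sqrt(2)*sqrt(-1/(C1 - 4*c))/2
 v(c) = sqrt(2)*sqrt(-1/(C1 - 4*c))/2


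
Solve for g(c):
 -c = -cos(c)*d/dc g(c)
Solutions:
 g(c) = C1 + Integral(c/cos(c), c)


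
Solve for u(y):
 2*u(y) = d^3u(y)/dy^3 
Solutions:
 u(y) = C3*exp(2^(1/3)*y) + (C1*sin(2^(1/3)*sqrt(3)*y/2) + C2*cos(2^(1/3)*sqrt(3)*y/2))*exp(-2^(1/3)*y/2)


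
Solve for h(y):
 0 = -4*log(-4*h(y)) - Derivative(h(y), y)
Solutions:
 Integral(1/(log(-_y) + 2*log(2)), (_y, h(y)))/4 = C1 - y


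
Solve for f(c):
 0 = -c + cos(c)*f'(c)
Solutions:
 f(c) = C1 + Integral(c/cos(c), c)


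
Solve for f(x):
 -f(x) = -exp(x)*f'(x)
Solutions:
 f(x) = C1*exp(-exp(-x))


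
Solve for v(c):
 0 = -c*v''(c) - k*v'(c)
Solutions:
 v(c) = C1 + c^(1 - re(k))*(C2*sin(log(c)*Abs(im(k))) + C3*cos(log(c)*im(k)))


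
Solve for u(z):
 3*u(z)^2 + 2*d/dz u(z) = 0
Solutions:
 u(z) = 2/(C1 + 3*z)


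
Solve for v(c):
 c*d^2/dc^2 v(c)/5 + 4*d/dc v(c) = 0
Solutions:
 v(c) = C1 + C2/c^19


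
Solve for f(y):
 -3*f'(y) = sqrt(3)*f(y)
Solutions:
 f(y) = C1*exp(-sqrt(3)*y/3)


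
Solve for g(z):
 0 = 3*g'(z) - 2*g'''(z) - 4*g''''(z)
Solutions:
 g(z) = C1 + C2*exp(-z*((9*sqrt(79) + 80)^(-1/3) + 2 + (9*sqrt(79) + 80)^(1/3))/12)*sin(sqrt(3)*z*(-(9*sqrt(79) + 80)^(1/3) + (9*sqrt(79) + 80)^(-1/3))/12) + C3*exp(-z*((9*sqrt(79) + 80)^(-1/3) + 2 + (9*sqrt(79) + 80)^(1/3))/12)*cos(sqrt(3)*z*(-(9*sqrt(79) + 80)^(1/3) + (9*sqrt(79) + 80)^(-1/3))/12) + C4*exp(z*(-1 + (9*sqrt(79) + 80)^(-1/3) + (9*sqrt(79) + 80)^(1/3))/6)


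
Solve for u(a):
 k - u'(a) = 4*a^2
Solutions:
 u(a) = C1 - 4*a^3/3 + a*k


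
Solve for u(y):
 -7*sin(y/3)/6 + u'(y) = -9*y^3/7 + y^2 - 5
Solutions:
 u(y) = C1 - 9*y^4/28 + y^3/3 - 5*y - 7*cos(y/3)/2


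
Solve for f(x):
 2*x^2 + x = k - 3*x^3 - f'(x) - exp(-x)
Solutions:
 f(x) = C1 + k*x - 3*x^4/4 - 2*x^3/3 - x^2/2 + exp(-x)


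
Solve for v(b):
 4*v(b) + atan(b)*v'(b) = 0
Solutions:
 v(b) = C1*exp(-4*Integral(1/atan(b), b))


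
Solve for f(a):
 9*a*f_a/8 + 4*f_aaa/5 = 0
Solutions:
 f(a) = C1 + Integral(C2*airyai(-90^(1/3)*a/4) + C3*airybi(-90^(1/3)*a/4), a)


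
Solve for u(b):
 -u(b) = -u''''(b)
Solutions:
 u(b) = C1*exp(-b) + C2*exp(b) + C3*sin(b) + C4*cos(b)


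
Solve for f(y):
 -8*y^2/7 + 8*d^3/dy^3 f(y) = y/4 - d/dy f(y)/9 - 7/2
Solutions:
 f(y) = C1 + C2*sin(sqrt(2)*y/12) + C3*cos(sqrt(2)*y/12) + 24*y^3/7 + 9*y^2/8 - 21177*y/14


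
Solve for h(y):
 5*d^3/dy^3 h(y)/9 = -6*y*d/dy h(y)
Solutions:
 h(y) = C1 + Integral(C2*airyai(-3*2^(1/3)*5^(2/3)*y/5) + C3*airybi(-3*2^(1/3)*5^(2/3)*y/5), y)


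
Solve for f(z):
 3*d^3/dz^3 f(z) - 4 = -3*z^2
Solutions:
 f(z) = C1 + C2*z + C3*z^2 - z^5/60 + 2*z^3/9


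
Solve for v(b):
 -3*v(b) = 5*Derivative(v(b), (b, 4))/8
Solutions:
 v(b) = (C1*sin(5^(3/4)*6^(1/4)*b/5) + C2*cos(5^(3/4)*6^(1/4)*b/5))*exp(-5^(3/4)*6^(1/4)*b/5) + (C3*sin(5^(3/4)*6^(1/4)*b/5) + C4*cos(5^(3/4)*6^(1/4)*b/5))*exp(5^(3/4)*6^(1/4)*b/5)


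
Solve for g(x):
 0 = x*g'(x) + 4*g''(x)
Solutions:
 g(x) = C1 + C2*erf(sqrt(2)*x/4)


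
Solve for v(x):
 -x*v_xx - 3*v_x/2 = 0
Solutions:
 v(x) = C1 + C2/sqrt(x)


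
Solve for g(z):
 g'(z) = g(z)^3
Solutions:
 g(z) = -sqrt(2)*sqrt(-1/(C1 + z))/2
 g(z) = sqrt(2)*sqrt(-1/(C1 + z))/2


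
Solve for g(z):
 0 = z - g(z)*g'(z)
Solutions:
 g(z) = -sqrt(C1 + z^2)
 g(z) = sqrt(C1 + z^2)


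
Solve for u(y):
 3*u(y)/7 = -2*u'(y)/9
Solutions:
 u(y) = C1*exp(-27*y/14)


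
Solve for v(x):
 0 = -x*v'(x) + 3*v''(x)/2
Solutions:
 v(x) = C1 + C2*erfi(sqrt(3)*x/3)


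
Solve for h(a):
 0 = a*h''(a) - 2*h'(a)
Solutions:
 h(a) = C1 + C2*a^3


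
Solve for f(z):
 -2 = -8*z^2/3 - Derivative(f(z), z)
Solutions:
 f(z) = C1 - 8*z^3/9 + 2*z


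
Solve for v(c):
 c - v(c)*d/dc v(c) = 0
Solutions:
 v(c) = -sqrt(C1 + c^2)
 v(c) = sqrt(C1 + c^2)


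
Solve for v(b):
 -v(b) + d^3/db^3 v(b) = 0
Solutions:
 v(b) = C3*exp(b) + (C1*sin(sqrt(3)*b/2) + C2*cos(sqrt(3)*b/2))*exp(-b/2)


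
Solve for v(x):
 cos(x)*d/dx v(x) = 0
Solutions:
 v(x) = C1


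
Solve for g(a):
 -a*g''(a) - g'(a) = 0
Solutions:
 g(a) = C1 + C2*log(a)


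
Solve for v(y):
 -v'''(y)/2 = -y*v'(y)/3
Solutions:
 v(y) = C1 + Integral(C2*airyai(2^(1/3)*3^(2/3)*y/3) + C3*airybi(2^(1/3)*3^(2/3)*y/3), y)


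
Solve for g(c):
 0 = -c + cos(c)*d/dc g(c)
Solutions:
 g(c) = C1 + Integral(c/cos(c), c)


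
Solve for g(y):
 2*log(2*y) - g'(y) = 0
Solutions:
 g(y) = C1 + 2*y*log(y) - 2*y + y*log(4)


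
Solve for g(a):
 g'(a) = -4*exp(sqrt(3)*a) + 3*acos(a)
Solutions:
 g(a) = C1 + 3*a*acos(a) - 3*sqrt(1 - a^2) - 4*sqrt(3)*exp(sqrt(3)*a)/3


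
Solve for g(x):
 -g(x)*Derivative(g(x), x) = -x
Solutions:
 g(x) = -sqrt(C1 + x^2)
 g(x) = sqrt(C1 + x^2)


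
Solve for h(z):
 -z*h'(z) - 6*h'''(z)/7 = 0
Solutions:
 h(z) = C1 + Integral(C2*airyai(-6^(2/3)*7^(1/3)*z/6) + C3*airybi(-6^(2/3)*7^(1/3)*z/6), z)


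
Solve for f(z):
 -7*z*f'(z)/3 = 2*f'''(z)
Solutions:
 f(z) = C1 + Integral(C2*airyai(-6^(2/3)*7^(1/3)*z/6) + C3*airybi(-6^(2/3)*7^(1/3)*z/6), z)


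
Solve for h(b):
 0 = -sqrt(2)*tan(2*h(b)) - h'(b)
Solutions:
 h(b) = -asin(C1*exp(-2*sqrt(2)*b))/2 + pi/2
 h(b) = asin(C1*exp(-2*sqrt(2)*b))/2


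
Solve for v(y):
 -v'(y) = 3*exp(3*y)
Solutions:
 v(y) = C1 - exp(3*y)


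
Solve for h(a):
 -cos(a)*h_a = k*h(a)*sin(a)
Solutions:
 h(a) = C1*exp(k*log(cos(a)))


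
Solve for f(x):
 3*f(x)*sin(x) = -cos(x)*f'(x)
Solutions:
 f(x) = C1*cos(x)^3


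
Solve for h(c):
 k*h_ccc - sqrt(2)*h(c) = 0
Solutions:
 h(c) = C1*exp(2^(1/6)*c*(1/k)^(1/3)) + C2*exp(2^(1/6)*c*(-1 + sqrt(3)*I)*(1/k)^(1/3)/2) + C3*exp(-2^(1/6)*c*(1 + sqrt(3)*I)*(1/k)^(1/3)/2)


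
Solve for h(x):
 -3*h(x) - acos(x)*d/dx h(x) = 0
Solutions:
 h(x) = C1*exp(-3*Integral(1/acos(x), x))


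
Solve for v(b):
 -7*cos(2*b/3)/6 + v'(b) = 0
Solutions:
 v(b) = C1 + 7*sin(2*b/3)/4


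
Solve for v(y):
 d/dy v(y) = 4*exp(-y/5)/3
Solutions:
 v(y) = C1 - 20*exp(-y/5)/3


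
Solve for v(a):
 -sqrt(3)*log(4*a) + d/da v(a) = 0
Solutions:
 v(a) = C1 + sqrt(3)*a*log(a) - sqrt(3)*a + 2*sqrt(3)*a*log(2)


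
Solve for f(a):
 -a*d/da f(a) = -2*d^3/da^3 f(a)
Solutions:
 f(a) = C1 + Integral(C2*airyai(2^(2/3)*a/2) + C3*airybi(2^(2/3)*a/2), a)


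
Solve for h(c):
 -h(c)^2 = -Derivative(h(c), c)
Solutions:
 h(c) = -1/(C1 + c)


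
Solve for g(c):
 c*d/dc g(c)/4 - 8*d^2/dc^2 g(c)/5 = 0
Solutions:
 g(c) = C1 + C2*erfi(sqrt(5)*c/8)


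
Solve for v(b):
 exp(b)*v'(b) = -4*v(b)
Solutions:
 v(b) = C1*exp(4*exp(-b))


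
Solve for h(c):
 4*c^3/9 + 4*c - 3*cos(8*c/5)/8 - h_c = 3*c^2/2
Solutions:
 h(c) = C1 + c^4/9 - c^3/2 + 2*c^2 - 15*sin(8*c/5)/64


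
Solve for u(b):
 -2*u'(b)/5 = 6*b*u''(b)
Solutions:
 u(b) = C1 + C2*b^(14/15)


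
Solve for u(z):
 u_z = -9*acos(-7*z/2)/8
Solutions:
 u(z) = C1 - 9*z*acos(-7*z/2)/8 - 9*sqrt(4 - 49*z^2)/56


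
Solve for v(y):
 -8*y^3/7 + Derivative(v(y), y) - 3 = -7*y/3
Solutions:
 v(y) = C1 + 2*y^4/7 - 7*y^2/6 + 3*y


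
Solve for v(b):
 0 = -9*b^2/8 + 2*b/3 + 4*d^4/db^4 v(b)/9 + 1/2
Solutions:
 v(b) = C1 + C2*b + C3*b^2 + C4*b^3 + 9*b^6/1280 - b^5/80 - 3*b^4/64


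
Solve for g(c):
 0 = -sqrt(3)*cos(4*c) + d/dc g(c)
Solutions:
 g(c) = C1 + sqrt(3)*sin(4*c)/4


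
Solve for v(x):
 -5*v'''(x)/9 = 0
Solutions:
 v(x) = C1 + C2*x + C3*x^2


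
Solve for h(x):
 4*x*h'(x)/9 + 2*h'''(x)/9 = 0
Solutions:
 h(x) = C1 + Integral(C2*airyai(-2^(1/3)*x) + C3*airybi(-2^(1/3)*x), x)


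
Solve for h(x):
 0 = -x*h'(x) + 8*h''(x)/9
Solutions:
 h(x) = C1 + C2*erfi(3*x/4)


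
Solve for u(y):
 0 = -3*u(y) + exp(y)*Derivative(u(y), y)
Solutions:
 u(y) = C1*exp(-3*exp(-y))


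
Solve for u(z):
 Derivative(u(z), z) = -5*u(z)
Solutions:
 u(z) = C1*exp(-5*z)


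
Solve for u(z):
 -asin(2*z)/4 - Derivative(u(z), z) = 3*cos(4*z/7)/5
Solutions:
 u(z) = C1 - z*asin(2*z)/4 - sqrt(1 - 4*z^2)/8 - 21*sin(4*z/7)/20


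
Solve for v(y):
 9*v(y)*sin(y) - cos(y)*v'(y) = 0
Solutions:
 v(y) = C1/cos(y)^9


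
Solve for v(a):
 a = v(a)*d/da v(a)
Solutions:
 v(a) = -sqrt(C1 + a^2)
 v(a) = sqrt(C1 + a^2)


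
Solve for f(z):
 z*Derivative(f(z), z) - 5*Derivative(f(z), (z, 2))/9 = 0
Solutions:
 f(z) = C1 + C2*erfi(3*sqrt(10)*z/10)


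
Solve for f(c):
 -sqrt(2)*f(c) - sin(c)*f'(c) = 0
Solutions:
 f(c) = C1*(cos(c) + 1)^(sqrt(2)/2)/(cos(c) - 1)^(sqrt(2)/2)


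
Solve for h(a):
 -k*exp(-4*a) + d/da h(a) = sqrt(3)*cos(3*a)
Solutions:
 h(a) = C1 - k*exp(-4*a)/4 + sqrt(3)*sin(3*a)/3


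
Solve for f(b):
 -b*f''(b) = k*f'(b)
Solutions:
 f(b) = C1 + b^(1 - re(k))*(C2*sin(log(b)*Abs(im(k))) + C3*cos(log(b)*im(k)))


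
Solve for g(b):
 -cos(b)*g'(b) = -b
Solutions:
 g(b) = C1 + Integral(b/cos(b), b)


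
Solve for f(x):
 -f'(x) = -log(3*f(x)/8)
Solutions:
 Integral(1/(-log(_y) - log(3) + 3*log(2)), (_y, f(x))) = C1 - x


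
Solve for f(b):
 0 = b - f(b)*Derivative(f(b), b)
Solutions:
 f(b) = -sqrt(C1 + b^2)
 f(b) = sqrt(C1 + b^2)


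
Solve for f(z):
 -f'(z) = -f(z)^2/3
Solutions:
 f(z) = -3/(C1 + z)


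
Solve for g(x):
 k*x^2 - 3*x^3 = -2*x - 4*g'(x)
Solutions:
 g(x) = C1 - k*x^3/12 + 3*x^4/16 - x^2/4


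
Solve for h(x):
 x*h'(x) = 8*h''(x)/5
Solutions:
 h(x) = C1 + C2*erfi(sqrt(5)*x/4)


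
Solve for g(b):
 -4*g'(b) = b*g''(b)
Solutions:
 g(b) = C1 + C2/b^3


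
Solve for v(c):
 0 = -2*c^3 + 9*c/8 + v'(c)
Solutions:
 v(c) = C1 + c^4/2 - 9*c^2/16


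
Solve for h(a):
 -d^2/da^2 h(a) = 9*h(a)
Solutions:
 h(a) = C1*sin(3*a) + C2*cos(3*a)


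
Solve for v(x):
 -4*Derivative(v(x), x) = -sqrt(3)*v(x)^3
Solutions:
 v(x) = -sqrt(2)*sqrt(-1/(C1 + sqrt(3)*x))
 v(x) = sqrt(2)*sqrt(-1/(C1 + sqrt(3)*x))


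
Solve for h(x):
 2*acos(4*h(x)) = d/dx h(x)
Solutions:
 Integral(1/acos(4*_y), (_y, h(x))) = C1 + 2*x


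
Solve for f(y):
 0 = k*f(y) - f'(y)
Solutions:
 f(y) = C1*exp(k*y)


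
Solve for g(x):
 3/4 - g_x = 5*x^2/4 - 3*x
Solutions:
 g(x) = C1 - 5*x^3/12 + 3*x^2/2 + 3*x/4


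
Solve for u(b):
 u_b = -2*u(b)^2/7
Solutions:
 u(b) = 7/(C1 + 2*b)


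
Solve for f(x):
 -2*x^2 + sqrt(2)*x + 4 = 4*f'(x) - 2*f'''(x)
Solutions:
 f(x) = C1 + C2*exp(-sqrt(2)*x) + C3*exp(sqrt(2)*x) - x^3/6 + sqrt(2)*x^2/8 + x/2


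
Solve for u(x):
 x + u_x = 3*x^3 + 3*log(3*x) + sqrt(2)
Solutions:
 u(x) = C1 + 3*x^4/4 - x^2/2 + 3*x*log(x) - 3*x + sqrt(2)*x + x*log(27)


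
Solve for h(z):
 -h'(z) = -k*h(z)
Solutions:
 h(z) = C1*exp(k*z)


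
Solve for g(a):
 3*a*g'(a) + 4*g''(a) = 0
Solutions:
 g(a) = C1 + C2*erf(sqrt(6)*a/4)


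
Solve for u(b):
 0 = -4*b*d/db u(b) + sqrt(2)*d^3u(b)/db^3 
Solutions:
 u(b) = C1 + Integral(C2*airyai(sqrt(2)*b) + C3*airybi(sqrt(2)*b), b)


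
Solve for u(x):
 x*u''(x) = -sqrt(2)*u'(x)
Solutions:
 u(x) = C1 + C2*x^(1 - sqrt(2))


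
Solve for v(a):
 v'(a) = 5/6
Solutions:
 v(a) = C1 + 5*a/6


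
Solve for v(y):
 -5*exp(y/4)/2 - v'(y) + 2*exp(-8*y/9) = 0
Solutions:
 v(y) = C1 - 10*exp(y/4) - 9*exp(-8*y/9)/4


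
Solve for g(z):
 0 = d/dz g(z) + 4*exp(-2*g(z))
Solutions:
 g(z) = log(-sqrt(C1 - 8*z))
 g(z) = log(C1 - 8*z)/2


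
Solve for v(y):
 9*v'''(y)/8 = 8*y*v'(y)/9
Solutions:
 v(y) = C1 + Integral(C2*airyai(4*3^(2/3)*y/9) + C3*airybi(4*3^(2/3)*y/9), y)


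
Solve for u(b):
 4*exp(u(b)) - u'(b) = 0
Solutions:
 u(b) = log(-1/(C1 + 4*b))


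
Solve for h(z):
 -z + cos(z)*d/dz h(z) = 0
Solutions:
 h(z) = C1 + Integral(z/cos(z), z)


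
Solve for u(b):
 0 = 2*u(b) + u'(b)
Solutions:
 u(b) = C1*exp(-2*b)


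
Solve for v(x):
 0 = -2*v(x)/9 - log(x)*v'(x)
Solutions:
 v(x) = C1*exp(-2*li(x)/9)


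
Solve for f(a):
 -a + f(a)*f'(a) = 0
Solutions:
 f(a) = -sqrt(C1 + a^2)
 f(a) = sqrt(C1 + a^2)


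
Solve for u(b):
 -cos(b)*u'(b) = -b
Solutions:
 u(b) = C1 + Integral(b/cos(b), b)


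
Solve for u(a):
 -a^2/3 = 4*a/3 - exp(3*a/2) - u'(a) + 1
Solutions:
 u(a) = C1 + a^3/9 + 2*a^2/3 + a - 2*exp(3*a/2)/3


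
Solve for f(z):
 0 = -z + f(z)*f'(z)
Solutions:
 f(z) = -sqrt(C1 + z^2)
 f(z) = sqrt(C1 + z^2)


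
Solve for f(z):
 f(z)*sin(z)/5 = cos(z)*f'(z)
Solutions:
 f(z) = C1/cos(z)^(1/5)


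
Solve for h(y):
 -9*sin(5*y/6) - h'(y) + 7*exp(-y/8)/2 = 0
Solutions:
 h(y) = C1 + 54*cos(5*y/6)/5 - 28*exp(-y/8)


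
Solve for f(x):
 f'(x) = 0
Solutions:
 f(x) = C1


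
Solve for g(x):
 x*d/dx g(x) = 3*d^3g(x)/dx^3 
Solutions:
 g(x) = C1 + Integral(C2*airyai(3^(2/3)*x/3) + C3*airybi(3^(2/3)*x/3), x)


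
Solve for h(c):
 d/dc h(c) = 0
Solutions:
 h(c) = C1


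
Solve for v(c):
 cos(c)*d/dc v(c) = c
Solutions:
 v(c) = C1 + Integral(c/cos(c), c)


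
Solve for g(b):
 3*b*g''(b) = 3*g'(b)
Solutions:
 g(b) = C1 + C2*b^2


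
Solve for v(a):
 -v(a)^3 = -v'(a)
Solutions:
 v(a) = -sqrt(2)*sqrt(-1/(C1 + a))/2
 v(a) = sqrt(2)*sqrt(-1/(C1 + a))/2


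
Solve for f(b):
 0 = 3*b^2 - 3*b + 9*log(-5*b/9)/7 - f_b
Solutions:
 f(b) = C1 + b^3 - 3*b^2/2 + 9*b*log(-b)/7 + 9*b*(-2*log(3) - 1 + log(5))/7


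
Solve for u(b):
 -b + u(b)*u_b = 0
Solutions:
 u(b) = -sqrt(C1 + b^2)
 u(b) = sqrt(C1 + b^2)


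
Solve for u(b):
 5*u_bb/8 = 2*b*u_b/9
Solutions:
 u(b) = C1 + C2*erfi(2*sqrt(10)*b/15)


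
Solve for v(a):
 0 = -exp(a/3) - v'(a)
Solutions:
 v(a) = C1 - 3*exp(a/3)


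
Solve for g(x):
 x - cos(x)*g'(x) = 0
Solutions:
 g(x) = C1 + Integral(x/cos(x), x)


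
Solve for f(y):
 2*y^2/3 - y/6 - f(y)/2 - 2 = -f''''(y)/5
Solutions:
 f(y) = C1*exp(-2^(3/4)*5^(1/4)*y/2) + C2*exp(2^(3/4)*5^(1/4)*y/2) + C3*sin(2^(3/4)*5^(1/4)*y/2) + C4*cos(2^(3/4)*5^(1/4)*y/2) + 4*y^2/3 - y/3 - 4


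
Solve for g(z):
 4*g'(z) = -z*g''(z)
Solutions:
 g(z) = C1 + C2/z^3


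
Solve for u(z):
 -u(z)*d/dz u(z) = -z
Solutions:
 u(z) = -sqrt(C1 + z^2)
 u(z) = sqrt(C1 + z^2)


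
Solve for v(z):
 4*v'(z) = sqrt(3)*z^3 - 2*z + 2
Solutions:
 v(z) = C1 + sqrt(3)*z^4/16 - z^2/4 + z/2


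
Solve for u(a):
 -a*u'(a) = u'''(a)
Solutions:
 u(a) = C1 + Integral(C2*airyai(-a) + C3*airybi(-a), a)


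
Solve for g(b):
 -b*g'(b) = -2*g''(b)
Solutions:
 g(b) = C1 + C2*erfi(b/2)


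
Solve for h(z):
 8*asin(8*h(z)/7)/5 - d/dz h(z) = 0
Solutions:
 Integral(1/asin(8*_y/7), (_y, h(z))) = C1 + 8*z/5


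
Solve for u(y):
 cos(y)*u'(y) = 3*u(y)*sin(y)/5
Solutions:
 u(y) = C1/cos(y)^(3/5)


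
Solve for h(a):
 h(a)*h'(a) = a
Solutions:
 h(a) = -sqrt(C1 + a^2)
 h(a) = sqrt(C1 + a^2)


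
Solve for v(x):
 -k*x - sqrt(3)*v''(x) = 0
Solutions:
 v(x) = C1 + C2*x - sqrt(3)*k*x^3/18


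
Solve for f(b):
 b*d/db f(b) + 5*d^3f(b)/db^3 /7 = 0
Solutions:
 f(b) = C1 + Integral(C2*airyai(-5^(2/3)*7^(1/3)*b/5) + C3*airybi(-5^(2/3)*7^(1/3)*b/5), b)


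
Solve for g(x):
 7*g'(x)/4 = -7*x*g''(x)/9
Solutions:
 g(x) = C1 + C2/x^(5/4)


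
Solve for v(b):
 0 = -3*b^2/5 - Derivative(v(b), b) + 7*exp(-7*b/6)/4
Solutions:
 v(b) = C1 - b^3/5 - 3*exp(-7*b/6)/2


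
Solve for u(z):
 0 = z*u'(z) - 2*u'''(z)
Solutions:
 u(z) = C1 + Integral(C2*airyai(2^(2/3)*z/2) + C3*airybi(2^(2/3)*z/2), z)


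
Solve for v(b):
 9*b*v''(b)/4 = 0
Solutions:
 v(b) = C1 + C2*b


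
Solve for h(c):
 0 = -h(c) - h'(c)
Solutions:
 h(c) = C1*exp(-c)


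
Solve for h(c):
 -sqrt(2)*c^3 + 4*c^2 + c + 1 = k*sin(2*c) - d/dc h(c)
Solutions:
 h(c) = C1 + sqrt(2)*c^4/4 - 4*c^3/3 - c^2/2 - c - k*cos(2*c)/2


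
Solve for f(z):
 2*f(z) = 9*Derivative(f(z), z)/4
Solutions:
 f(z) = C1*exp(8*z/9)


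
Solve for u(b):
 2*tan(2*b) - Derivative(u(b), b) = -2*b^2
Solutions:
 u(b) = C1 + 2*b^3/3 - log(cos(2*b))


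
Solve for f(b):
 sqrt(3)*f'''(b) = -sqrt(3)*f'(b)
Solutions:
 f(b) = C1 + C2*sin(b) + C3*cos(b)


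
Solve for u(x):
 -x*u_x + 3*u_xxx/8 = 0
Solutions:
 u(x) = C1 + Integral(C2*airyai(2*3^(2/3)*x/3) + C3*airybi(2*3^(2/3)*x/3), x)


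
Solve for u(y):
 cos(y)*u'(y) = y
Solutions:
 u(y) = C1 + Integral(y/cos(y), y)


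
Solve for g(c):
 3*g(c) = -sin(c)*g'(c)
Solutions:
 g(c) = C1*(cos(c) + 1)^(3/2)/(cos(c) - 1)^(3/2)


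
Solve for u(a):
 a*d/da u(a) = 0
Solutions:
 u(a) = C1


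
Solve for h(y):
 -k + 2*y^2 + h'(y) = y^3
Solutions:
 h(y) = C1 + k*y + y^4/4 - 2*y^3/3


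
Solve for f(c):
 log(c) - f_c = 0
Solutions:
 f(c) = C1 + c*log(c) - c


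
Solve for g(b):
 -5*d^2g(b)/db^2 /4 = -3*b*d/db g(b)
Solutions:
 g(b) = C1 + C2*erfi(sqrt(30)*b/5)


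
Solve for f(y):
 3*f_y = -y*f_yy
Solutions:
 f(y) = C1 + C2/y^2


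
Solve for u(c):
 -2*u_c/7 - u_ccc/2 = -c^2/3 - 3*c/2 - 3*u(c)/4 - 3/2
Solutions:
 u(c) = C1*exp(42^(1/3)*c*(-(1323 + sqrt(1771833))^(1/3) + 8*42^(1/3)/(1323 + sqrt(1771833))^(1/3))/84)*sin(14^(1/3)*3^(1/6)*c*(24*14^(1/3)/(1323 + sqrt(1771833))^(1/3) + 3^(2/3)*(1323 + sqrt(1771833))^(1/3))/84) + C2*exp(42^(1/3)*c*(-(1323 + sqrt(1771833))^(1/3) + 8*42^(1/3)/(1323 + sqrt(1771833))^(1/3))/84)*cos(14^(1/3)*3^(1/6)*c*(24*14^(1/3)/(1323 + sqrt(1771833))^(1/3) + 3^(2/3)*(1323 + sqrt(1771833))^(1/3))/84) + C3*exp(-42^(1/3)*c*(-(1323 + sqrt(1771833))^(1/3) + 8*42^(1/3)/(1323 + sqrt(1771833))^(1/3))/42) - 4*c^2/9 - 442*c/189 - 11474/3969


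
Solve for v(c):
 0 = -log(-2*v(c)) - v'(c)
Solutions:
 Integral(1/(log(-_y) + log(2)), (_y, v(c))) = C1 - c


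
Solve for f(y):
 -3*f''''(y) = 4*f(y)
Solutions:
 f(y) = (C1*sin(3^(3/4)*y/3) + C2*cos(3^(3/4)*y/3))*exp(-3^(3/4)*y/3) + (C3*sin(3^(3/4)*y/3) + C4*cos(3^(3/4)*y/3))*exp(3^(3/4)*y/3)


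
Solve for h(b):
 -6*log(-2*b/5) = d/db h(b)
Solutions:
 h(b) = C1 - 6*b*log(-b) + 6*b*(-log(2) + 1 + log(5))


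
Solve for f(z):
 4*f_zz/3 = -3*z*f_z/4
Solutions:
 f(z) = C1 + C2*erf(3*sqrt(2)*z/8)


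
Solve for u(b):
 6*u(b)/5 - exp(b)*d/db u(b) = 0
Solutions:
 u(b) = C1*exp(-6*exp(-b)/5)


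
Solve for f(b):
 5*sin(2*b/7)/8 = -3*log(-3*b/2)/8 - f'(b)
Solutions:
 f(b) = C1 - 3*b*log(-b)/8 - 3*b*log(3)/8 + 3*b*log(2)/8 + 3*b/8 + 35*cos(2*b/7)/16


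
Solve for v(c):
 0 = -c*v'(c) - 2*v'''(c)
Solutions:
 v(c) = C1 + Integral(C2*airyai(-2^(2/3)*c/2) + C3*airybi(-2^(2/3)*c/2), c)


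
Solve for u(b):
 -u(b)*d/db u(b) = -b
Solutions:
 u(b) = -sqrt(C1 + b^2)
 u(b) = sqrt(C1 + b^2)


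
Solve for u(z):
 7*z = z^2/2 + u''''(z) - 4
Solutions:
 u(z) = C1 + C2*z + C3*z^2 + C4*z^3 - z^6/720 + 7*z^5/120 + z^4/6


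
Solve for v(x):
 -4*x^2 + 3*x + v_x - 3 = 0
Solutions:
 v(x) = C1 + 4*x^3/3 - 3*x^2/2 + 3*x


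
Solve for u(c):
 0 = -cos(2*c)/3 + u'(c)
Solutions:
 u(c) = C1 + sin(2*c)/6


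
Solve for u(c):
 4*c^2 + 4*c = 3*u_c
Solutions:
 u(c) = C1 + 4*c^3/9 + 2*c^2/3


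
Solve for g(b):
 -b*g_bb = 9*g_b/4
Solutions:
 g(b) = C1 + C2/b^(5/4)


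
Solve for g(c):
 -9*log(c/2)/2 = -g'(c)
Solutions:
 g(c) = C1 + 9*c*log(c)/2 - 9*c/2 - 9*c*log(2)/2


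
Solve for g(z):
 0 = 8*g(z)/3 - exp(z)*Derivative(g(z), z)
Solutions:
 g(z) = C1*exp(-8*exp(-z)/3)


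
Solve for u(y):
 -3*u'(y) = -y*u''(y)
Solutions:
 u(y) = C1 + C2*y^4


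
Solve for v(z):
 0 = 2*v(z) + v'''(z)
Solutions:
 v(z) = C3*exp(-2^(1/3)*z) + (C1*sin(2^(1/3)*sqrt(3)*z/2) + C2*cos(2^(1/3)*sqrt(3)*z/2))*exp(2^(1/3)*z/2)


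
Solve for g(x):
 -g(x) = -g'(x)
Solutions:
 g(x) = C1*exp(x)


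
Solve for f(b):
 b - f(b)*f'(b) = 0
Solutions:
 f(b) = -sqrt(C1 + b^2)
 f(b) = sqrt(C1 + b^2)


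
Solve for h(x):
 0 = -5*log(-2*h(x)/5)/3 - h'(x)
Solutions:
 3*Integral(1/(log(-_y) - log(5) + log(2)), (_y, h(x)))/5 = C1 - x


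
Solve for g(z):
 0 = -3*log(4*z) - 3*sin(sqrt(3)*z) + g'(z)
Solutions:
 g(z) = C1 + 3*z*log(z) - 3*z + 6*z*log(2) - sqrt(3)*cos(sqrt(3)*z)


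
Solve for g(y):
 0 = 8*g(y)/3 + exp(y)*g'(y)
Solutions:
 g(y) = C1*exp(8*exp(-y)/3)


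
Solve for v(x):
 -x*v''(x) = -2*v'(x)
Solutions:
 v(x) = C1 + C2*x^3


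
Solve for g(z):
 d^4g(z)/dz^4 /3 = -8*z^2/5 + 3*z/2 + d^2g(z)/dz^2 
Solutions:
 g(z) = C1 + C2*z + C3*exp(-sqrt(3)*z) + C4*exp(sqrt(3)*z) + 2*z^4/15 - z^3/4 + 8*z^2/15


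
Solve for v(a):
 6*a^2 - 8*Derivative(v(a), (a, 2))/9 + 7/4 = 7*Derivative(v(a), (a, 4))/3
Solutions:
 v(a) = C1 + C2*a + C3*sin(2*sqrt(42)*a/21) + C4*cos(2*sqrt(42)*a/21) + 9*a^4/16 - 1071*a^2/64


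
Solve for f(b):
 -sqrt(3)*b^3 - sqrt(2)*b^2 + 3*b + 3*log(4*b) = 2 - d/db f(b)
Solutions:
 f(b) = C1 + sqrt(3)*b^4/4 + sqrt(2)*b^3/3 - 3*b^2/2 - 3*b*log(b) - b*log(64) + 5*b


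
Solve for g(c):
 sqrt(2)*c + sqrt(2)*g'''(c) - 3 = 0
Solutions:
 g(c) = C1 + C2*c + C3*c^2 - c^4/24 + sqrt(2)*c^3/4


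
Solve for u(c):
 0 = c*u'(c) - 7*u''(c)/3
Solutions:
 u(c) = C1 + C2*erfi(sqrt(42)*c/14)


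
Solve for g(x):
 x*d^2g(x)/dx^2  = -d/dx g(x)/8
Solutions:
 g(x) = C1 + C2*x^(7/8)


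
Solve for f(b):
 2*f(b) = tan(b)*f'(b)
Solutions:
 f(b) = C1*sin(b)^2


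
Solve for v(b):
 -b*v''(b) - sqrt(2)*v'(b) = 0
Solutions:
 v(b) = C1 + C2*b^(1 - sqrt(2))


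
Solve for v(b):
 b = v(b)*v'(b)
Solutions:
 v(b) = -sqrt(C1 + b^2)
 v(b) = sqrt(C1 + b^2)


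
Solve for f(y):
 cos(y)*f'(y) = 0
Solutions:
 f(y) = C1


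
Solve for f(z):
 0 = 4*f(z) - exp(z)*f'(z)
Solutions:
 f(z) = C1*exp(-4*exp(-z))


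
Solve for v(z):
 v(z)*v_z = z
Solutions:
 v(z) = -sqrt(C1 + z^2)
 v(z) = sqrt(C1 + z^2)


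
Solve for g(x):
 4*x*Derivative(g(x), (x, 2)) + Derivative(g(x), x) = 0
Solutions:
 g(x) = C1 + C2*x^(3/4)


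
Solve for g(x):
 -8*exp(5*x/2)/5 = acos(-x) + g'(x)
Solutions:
 g(x) = C1 - x*acos(-x) - sqrt(1 - x^2) - 16*exp(5*x/2)/25


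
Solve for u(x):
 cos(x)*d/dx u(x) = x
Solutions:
 u(x) = C1 + Integral(x/cos(x), x)


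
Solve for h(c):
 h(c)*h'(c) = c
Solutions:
 h(c) = -sqrt(C1 + c^2)
 h(c) = sqrt(C1 + c^2)


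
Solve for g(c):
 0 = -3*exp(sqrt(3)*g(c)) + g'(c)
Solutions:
 g(c) = sqrt(3)*(2*log(-1/(C1 + 3*c)) - log(3))/6


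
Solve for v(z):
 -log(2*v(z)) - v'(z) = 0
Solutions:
 Integral(1/(log(_y) + log(2)), (_y, v(z))) = C1 - z


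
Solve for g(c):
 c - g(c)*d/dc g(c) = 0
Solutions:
 g(c) = -sqrt(C1 + c^2)
 g(c) = sqrt(C1 + c^2)


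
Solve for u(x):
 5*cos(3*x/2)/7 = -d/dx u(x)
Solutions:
 u(x) = C1 - 10*sin(3*x/2)/21


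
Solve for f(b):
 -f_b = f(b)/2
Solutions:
 f(b) = C1*exp(-b/2)


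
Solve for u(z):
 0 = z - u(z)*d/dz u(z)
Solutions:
 u(z) = -sqrt(C1 + z^2)
 u(z) = sqrt(C1 + z^2)


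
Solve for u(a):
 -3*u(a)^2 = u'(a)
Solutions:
 u(a) = 1/(C1 + 3*a)


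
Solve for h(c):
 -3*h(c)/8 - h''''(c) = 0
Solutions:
 h(c) = (C1*sin(2^(3/4)*3^(1/4)*c/4) + C2*cos(2^(3/4)*3^(1/4)*c/4))*exp(-2^(3/4)*3^(1/4)*c/4) + (C3*sin(2^(3/4)*3^(1/4)*c/4) + C4*cos(2^(3/4)*3^(1/4)*c/4))*exp(2^(3/4)*3^(1/4)*c/4)


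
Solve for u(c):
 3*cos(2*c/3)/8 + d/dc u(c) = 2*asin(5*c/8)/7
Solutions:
 u(c) = C1 + 2*c*asin(5*c/8)/7 + 2*sqrt(64 - 25*c^2)/35 - 9*sin(2*c/3)/16


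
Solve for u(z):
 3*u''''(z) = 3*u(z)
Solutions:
 u(z) = C1*exp(-z) + C2*exp(z) + C3*sin(z) + C4*cos(z)


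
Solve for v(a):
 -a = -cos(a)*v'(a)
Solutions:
 v(a) = C1 + Integral(a/cos(a), a)


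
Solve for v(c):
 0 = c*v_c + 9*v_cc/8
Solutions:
 v(c) = C1 + C2*erf(2*c/3)


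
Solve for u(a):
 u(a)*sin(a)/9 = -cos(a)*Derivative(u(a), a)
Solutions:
 u(a) = C1*cos(a)^(1/9)


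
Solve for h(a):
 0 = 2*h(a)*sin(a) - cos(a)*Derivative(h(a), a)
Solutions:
 h(a) = C1/cos(a)^2


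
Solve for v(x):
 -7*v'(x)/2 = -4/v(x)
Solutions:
 v(x) = -sqrt(C1 + 112*x)/7
 v(x) = sqrt(C1 + 112*x)/7


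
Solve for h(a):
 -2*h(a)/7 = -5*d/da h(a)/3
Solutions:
 h(a) = C1*exp(6*a/35)


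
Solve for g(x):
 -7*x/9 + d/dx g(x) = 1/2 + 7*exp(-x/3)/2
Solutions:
 g(x) = C1 + 7*x^2/18 + x/2 - 21*exp(-x/3)/2


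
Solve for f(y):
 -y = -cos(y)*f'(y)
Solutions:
 f(y) = C1 + Integral(y/cos(y), y)


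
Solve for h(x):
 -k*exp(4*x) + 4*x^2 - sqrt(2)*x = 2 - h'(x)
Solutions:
 h(x) = C1 + k*exp(4*x)/4 - 4*x^3/3 + sqrt(2)*x^2/2 + 2*x


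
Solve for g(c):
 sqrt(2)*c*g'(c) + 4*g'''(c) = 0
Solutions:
 g(c) = C1 + Integral(C2*airyai(-sqrt(2)*c/2) + C3*airybi(-sqrt(2)*c/2), c)


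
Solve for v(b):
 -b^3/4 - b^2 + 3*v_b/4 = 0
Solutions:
 v(b) = C1 + b^4/12 + 4*b^3/9


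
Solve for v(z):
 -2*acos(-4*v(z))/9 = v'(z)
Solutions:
 Integral(1/acos(-4*_y), (_y, v(z))) = C1 - 2*z/9


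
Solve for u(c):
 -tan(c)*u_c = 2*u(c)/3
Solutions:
 u(c) = C1/sin(c)^(2/3)


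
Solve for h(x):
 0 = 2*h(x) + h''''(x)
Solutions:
 h(x) = (C1*sin(2^(3/4)*x/2) + C2*cos(2^(3/4)*x/2))*exp(-2^(3/4)*x/2) + (C3*sin(2^(3/4)*x/2) + C4*cos(2^(3/4)*x/2))*exp(2^(3/4)*x/2)


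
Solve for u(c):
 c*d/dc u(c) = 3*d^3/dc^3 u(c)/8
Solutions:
 u(c) = C1 + Integral(C2*airyai(2*3^(2/3)*c/3) + C3*airybi(2*3^(2/3)*c/3), c)


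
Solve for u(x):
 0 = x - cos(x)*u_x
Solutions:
 u(x) = C1 + Integral(x/cos(x), x)


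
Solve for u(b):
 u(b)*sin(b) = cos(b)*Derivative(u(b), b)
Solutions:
 u(b) = C1/cos(b)


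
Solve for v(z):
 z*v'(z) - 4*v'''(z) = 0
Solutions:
 v(z) = C1 + Integral(C2*airyai(2^(1/3)*z/2) + C3*airybi(2^(1/3)*z/2), z)


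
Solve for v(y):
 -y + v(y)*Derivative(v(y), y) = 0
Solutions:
 v(y) = -sqrt(C1 + y^2)
 v(y) = sqrt(C1 + y^2)


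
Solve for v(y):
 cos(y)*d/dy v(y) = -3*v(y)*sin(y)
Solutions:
 v(y) = C1*cos(y)^3


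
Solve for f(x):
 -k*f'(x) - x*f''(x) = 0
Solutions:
 f(x) = C1 + x^(1 - re(k))*(C2*sin(log(x)*Abs(im(k))) + C3*cos(log(x)*im(k)))


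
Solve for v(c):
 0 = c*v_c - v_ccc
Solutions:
 v(c) = C1 + Integral(C2*airyai(c) + C3*airybi(c), c)


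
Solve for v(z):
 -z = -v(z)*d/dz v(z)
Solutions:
 v(z) = -sqrt(C1 + z^2)
 v(z) = sqrt(C1 + z^2)


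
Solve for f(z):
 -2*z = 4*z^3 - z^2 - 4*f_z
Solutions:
 f(z) = C1 + z^4/4 - z^3/12 + z^2/4


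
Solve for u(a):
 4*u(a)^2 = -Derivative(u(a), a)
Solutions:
 u(a) = 1/(C1 + 4*a)


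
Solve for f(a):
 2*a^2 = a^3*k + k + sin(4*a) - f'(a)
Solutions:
 f(a) = C1 + a^4*k/4 - 2*a^3/3 + a*k - cos(4*a)/4


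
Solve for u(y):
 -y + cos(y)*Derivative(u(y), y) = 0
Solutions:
 u(y) = C1 + Integral(y/cos(y), y)


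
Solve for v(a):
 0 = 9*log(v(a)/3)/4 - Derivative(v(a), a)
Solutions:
 4*Integral(1/(-log(_y) + log(3)), (_y, v(a)))/9 = C1 - a


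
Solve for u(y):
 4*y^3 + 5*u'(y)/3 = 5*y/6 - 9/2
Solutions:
 u(y) = C1 - 3*y^4/5 + y^2/4 - 27*y/10


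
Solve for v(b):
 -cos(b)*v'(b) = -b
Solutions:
 v(b) = C1 + Integral(b/cos(b), b)


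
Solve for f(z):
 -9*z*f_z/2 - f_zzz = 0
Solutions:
 f(z) = C1 + Integral(C2*airyai(-6^(2/3)*z/2) + C3*airybi(-6^(2/3)*z/2), z)


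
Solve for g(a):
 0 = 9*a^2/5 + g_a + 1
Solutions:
 g(a) = C1 - 3*a^3/5 - a


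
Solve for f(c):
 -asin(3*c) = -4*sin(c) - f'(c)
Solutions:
 f(c) = C1 + c*asin(3*c) + sqrt(1 - 9*c^2)/3 + 4*cos(c)


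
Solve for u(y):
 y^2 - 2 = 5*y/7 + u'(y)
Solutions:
 u(y) = C1 + y^3/3 - 5*y^2/14 - 2*y


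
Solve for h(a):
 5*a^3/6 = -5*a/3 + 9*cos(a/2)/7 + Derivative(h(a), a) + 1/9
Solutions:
 h(a) = C1 + 5*a^4/24 + 5*a^2/6 - a/9 - 18*sin(a/2)/7


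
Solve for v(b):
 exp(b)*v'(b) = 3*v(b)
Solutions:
 v(b) = C1*exp(-3*exp(-b))


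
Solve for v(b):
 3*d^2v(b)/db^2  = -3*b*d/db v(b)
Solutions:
 v(b) = C1 + C2*erf(sqrt(2)*b/2)


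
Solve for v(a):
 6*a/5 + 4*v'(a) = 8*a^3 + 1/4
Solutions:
 v(a) = C1 + a^4/2 - 3*a^2/20 + a/16


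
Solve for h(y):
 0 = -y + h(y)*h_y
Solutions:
 h(y) = -sqrt(C1 + y^2)
 h(y) = sqrt(C1 + y^2)


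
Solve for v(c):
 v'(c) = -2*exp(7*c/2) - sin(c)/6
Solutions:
 v(c) = C1 - 4*exp(7*c/2)/7 + cos(c)/6


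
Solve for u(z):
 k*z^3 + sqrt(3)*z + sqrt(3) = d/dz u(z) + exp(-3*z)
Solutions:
 u(z) = C1 + k*z^4/4 + sqrt(3)*z^2/2 + sqrt(3)*z + exp(-3*z)/3


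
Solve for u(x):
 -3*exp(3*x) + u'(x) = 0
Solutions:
 u(x) = C1 + exp(3*x)


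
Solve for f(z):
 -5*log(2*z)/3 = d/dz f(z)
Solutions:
 f(z) = C1 - 5*z*log(z)/3 - 5*z*log(2)/3 + 5*z/3


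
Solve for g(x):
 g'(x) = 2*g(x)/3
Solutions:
 g(x) = C1*exp(2*x/3)


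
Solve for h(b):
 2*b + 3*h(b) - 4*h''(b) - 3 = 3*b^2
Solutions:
 h(b) = C1*exp(-sqrt(3)*b/2) + C2*exp(sqrt(3)*b/2) + b^2 - 2*b/3 + 11/3


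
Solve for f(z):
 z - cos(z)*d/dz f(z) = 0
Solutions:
 f(z) = C1 + Integral(z/cos(z), z)


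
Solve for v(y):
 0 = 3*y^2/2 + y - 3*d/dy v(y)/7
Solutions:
 v(y) = C1 + 7*y^3/6 + 7*y^2/6


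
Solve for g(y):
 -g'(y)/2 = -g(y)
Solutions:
 g(y) = C1*exp(2*y)


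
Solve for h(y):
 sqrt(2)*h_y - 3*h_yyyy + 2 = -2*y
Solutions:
 h(y) = C1 + C4*exp(2^(1/6)*3^(2/3)*y/3) - sqrt(2)*y^2/2 - sqrt(2)*y + (C2*sin(6^(1/6)*y/2) + C3*cos(6^(1/6)*y/2))*exp(-2^(1/6)*3^(2/3)*y/6)


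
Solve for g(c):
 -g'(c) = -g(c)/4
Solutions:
 g(c) = C1*exp(c/4)


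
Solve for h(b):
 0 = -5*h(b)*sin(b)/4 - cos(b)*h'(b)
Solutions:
 h(b) = C1*cos(b)^(5/4)


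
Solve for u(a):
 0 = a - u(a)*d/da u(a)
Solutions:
 u(a) = -sqrt(C1 + a^2)
 u(a) = sqrt(C1 + a^2)


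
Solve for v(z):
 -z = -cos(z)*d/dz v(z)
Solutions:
 v(z) = C1 + Integral(z/cos(z), z)


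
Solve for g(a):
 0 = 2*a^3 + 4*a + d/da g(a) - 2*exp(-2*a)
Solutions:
 g(a) = C1 - a^4/2 - 2*a^2 - exp(-2*a)


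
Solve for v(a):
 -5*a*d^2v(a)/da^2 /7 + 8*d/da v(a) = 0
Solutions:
 v(a) = C1 + C2*a^(61/5)


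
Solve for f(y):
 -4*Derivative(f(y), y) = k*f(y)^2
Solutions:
 f(y) = 4/(C1 + k*y)


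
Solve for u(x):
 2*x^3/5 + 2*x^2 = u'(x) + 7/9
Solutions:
 u(x) = C1 + x^4/10 + 2*x^3/3 - 7*x/9


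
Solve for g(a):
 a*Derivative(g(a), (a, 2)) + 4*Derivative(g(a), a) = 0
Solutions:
 g(a) = C1 + C2/a^3


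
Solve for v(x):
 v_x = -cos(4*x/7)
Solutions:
 v(x) = C1 - 7*sin(4*x/7)/4


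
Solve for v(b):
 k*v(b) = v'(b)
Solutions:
 v(b) = C1*exp(b*k)


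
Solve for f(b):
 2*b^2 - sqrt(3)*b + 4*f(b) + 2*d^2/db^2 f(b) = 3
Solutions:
 f(b) = C1*sin(sqrt(2)*b) + C2*cos(sqrt(2)*b) - b^2/2 + sqrt(3)*b/4 + 5/4


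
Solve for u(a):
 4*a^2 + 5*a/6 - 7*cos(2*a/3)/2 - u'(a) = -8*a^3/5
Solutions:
 u(a) = C1 + 2*a^4/5 + 4*a^3/3 + 5*a^2/12 - 21*sin(2*a/3)/4


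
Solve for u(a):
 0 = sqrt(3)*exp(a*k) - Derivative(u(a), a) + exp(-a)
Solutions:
 u(a) = C1 - exp(-a) + sqrt(3)*exp(a*k)/k


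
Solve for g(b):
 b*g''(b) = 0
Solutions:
 g(b) = C1 + C2*b


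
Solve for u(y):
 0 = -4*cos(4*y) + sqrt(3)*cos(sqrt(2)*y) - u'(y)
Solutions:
 u(y) = C1 - sin(4*y) + sqrt(6)*sin(sqrt(2)*y)/2


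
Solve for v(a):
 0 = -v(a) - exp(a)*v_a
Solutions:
 v(a) = C1*exp(exp(-a))


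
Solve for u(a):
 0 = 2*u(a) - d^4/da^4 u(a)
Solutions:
 u(a) = C1*exp(-2^(1/4)*a) + C2*exp(2^(1/4)*a) + C3*sin(2^(1/4)*a) + C4*cos(2^(1/4)*a)


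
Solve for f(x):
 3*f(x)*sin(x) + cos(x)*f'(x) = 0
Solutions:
 f(x) = C1*cos(x)^3


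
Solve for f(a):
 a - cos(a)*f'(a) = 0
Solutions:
 f(a) = C1 + Integral(a/cos(a), a)


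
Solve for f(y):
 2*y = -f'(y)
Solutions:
 f(y) = C1 - y^2


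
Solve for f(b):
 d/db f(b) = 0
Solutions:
 f(b) = C1


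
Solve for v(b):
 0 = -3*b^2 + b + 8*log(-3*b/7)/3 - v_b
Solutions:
 v(b) = C1 - b^3 + b^2/2 + 8*b*log(-b)/3 + 8*b*(-log(7) - 1 + log(3))/3


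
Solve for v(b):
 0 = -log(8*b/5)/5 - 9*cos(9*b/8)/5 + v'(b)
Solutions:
 v(b) = C1 + b*log(b)/5 - b*log(5)/5 - b/5 + 3*b*log(2)/5 + 8*sin(9*b/8)/5


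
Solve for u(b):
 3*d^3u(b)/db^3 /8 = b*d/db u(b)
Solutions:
 u(b) = C1 + Integral(C2*airyai(2*3^(2/3)*b/3) + C3*airybi(2*3^(2/3)*b/3), b)


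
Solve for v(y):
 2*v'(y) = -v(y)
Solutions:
 v(y) = C1*exp(-y/2)


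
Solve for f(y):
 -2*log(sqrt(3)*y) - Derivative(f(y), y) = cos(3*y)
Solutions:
 f(y) = C1 - 2*y*log(y) - y*log(3) + 2*y - sin(3*y)/3


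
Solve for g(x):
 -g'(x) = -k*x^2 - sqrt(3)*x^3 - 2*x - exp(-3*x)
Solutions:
 g(x) = C1 + k*x^3/3 + sqrt(3)*x^4/4 + x^2 - exp(-3*x)/3


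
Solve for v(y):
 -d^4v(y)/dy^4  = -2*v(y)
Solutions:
 v(y) = C1*exp(-2^(1/4)*y) + C2*exp(2^(1/4)*y) + C3*sin(2^(1/4)*y) + C4*cos(2^(1/4)*y)


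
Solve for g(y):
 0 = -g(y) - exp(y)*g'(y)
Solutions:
 g(y) = C1*exp(exp(-y))


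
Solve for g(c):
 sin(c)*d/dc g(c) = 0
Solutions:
 g(c) = C1


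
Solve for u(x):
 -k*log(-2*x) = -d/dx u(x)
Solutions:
 u(x) = C1 + k*x*log(-x) + k*x*(-1 + log(2))


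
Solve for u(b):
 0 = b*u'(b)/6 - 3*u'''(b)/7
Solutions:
 u(b) = C1 + Integral(C2*airyai(84^(1/3)*b/6) + C3*airybi(84^(1/3)*b/6), b)


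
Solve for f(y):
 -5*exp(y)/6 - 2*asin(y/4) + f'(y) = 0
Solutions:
 f(y) = C1 + 2*y*asin(y/4) + 2*sqrt(16 - y^2) + 5*exp(y)/6


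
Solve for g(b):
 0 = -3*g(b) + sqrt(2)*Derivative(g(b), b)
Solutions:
 g(b) = C1*exp(3*sqrt(2)*b/2)


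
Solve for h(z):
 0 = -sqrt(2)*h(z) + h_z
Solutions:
 h(z) = C1*exp(sqrt(2)*z)


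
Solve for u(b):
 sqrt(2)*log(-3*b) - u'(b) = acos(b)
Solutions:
 u(b) = C1 + sqrt(2)*b*(log(-b) - 1) - b*acos(b) + sqrt(2)*b*log(3) + sqrt(1 - b^2)


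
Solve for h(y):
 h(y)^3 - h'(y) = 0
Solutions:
 h(y) = -sqrt(2)*sqrt(-1/(C1 + y))/2
 h(y) = sqrt(2)*sqrt(-1/(C1 + y))/2


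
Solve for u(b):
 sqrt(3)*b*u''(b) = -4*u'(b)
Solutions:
 u(b) = C1 + C2*b^(1 - 4*sqrt(3)/3)


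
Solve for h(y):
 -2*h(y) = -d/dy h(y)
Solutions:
 h(y) = C1*exp(2*y)


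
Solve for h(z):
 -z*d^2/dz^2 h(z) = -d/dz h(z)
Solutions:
 h(z) = C1 + C2*z^2


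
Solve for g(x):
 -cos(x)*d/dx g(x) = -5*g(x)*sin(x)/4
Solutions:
 g(x) = C1/cos(x)^(5/4)


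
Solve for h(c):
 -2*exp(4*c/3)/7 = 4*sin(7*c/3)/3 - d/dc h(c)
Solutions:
 h(c) = C1 + 3*exp(4*c/3)/14 - 4*cos(7*c/3)/7


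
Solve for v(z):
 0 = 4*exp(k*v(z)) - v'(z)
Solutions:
 v(z) = Piecewise((log(-1/(C1*k + 4*k*z))/k, Ne(k, 0)), (nan, True))
 v(z) = Piecewise((C1 + 4*z, Eq(k, 0)), (nan, True))


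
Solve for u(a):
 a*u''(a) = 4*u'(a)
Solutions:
 u(a) = C1 + C2*a^5


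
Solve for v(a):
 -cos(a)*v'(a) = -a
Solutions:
 v(a) = C1 + Integral(a/cos(a), a)


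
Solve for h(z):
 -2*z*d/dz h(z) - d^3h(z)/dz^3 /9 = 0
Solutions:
 h(z) = C1 + Integral(C2*airyai(-18^(1/3)*z) + C3*airybi(-18^(1/3)*z), z)


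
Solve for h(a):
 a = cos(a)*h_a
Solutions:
 h(a) = C1 + Integral(a/cos(a), a)


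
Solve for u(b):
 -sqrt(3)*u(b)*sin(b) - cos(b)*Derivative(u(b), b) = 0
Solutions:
 u(b) = C1*cos(b)^(sqrt(3))


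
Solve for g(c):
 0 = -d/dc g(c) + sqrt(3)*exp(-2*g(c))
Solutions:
 g(c) = log(-sqrt(C1 + 2*sqrt(3)*c))
 g(c) = log(C1 + 2*sqrt(3)*c)/2


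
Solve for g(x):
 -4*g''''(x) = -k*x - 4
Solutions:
 g(x) = C1 + C2*x + C3*x^2 + C4*x^3 + k*x^5/480 + x^4/24


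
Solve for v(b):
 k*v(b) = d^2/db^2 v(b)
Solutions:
 v(b) = C1*exp(-b*sqrt(k)) + C2*exp(b*sqrt(k))


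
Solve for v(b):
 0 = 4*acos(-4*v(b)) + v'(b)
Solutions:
 Integral(1/acos(-4*_y), (_y, v(b))) = C1 - 4*b


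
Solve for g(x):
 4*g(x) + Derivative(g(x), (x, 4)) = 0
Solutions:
 g(x) = (C1*sin(x) + C2*cos(x))*exp(-x) + (C3*sin(x) + C4*cos(x))*exp(x)


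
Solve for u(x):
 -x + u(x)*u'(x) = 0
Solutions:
 u(x) = -sqrt(C1 + x^2)
 u(x) = sqrt(C1 + x^2)


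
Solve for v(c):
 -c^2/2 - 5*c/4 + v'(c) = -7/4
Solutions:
 v(c) = C1 + c^3/6 + 5*c^2/8 - 7*c/4


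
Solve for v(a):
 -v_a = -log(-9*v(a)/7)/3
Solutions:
 -3*Integral(1/(log(-_y) - log(7) + 2*log(3)), (_y, v(a))) = C1 - a


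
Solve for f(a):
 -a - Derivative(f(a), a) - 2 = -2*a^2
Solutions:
 f(a) = C1 + 2*a^3/3 - a^2/2 - 2*a


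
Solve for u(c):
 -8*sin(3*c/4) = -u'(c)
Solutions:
 u(c) = C1 - 32*cos(3*c/4)/3


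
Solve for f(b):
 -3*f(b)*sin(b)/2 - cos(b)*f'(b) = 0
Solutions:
 f(b) = C1*cos(b)^(3/2)


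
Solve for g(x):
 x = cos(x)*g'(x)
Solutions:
 g(x) = C1 + Integral(x/cos(x), x)


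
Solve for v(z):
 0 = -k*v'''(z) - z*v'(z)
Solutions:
 v(z) = C1 + Integral(C2*airyai(z*(-1/k)^(1/3)) + C3*airybi(z*(-1/k)^(1/3)), z)


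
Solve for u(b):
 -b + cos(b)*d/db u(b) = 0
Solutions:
 u(b) = C1 + Integral(b/cos(b), b)


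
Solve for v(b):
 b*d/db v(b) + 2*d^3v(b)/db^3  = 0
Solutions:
 v(b) = C1 + Integral(C2*airyai(-2^(2/3)*b/2) + C3*airybi(-2^(2/3)*b/2), b)


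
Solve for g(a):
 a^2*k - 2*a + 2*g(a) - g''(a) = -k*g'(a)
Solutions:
 g(a) = C1*exp(a*(k - sqrt(k^2 + 8))/2) + C2*exp(a*(k + sqrt(k^2 + 8))/2) - a^2*k/2 + a*k^2/2 + a - k^3/4 - k


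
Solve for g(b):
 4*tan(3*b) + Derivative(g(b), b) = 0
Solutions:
 g(b) = C1 + 4*log(cos(3*b))/3


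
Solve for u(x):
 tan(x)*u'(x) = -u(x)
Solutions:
 u(x) = C1/sin(x)


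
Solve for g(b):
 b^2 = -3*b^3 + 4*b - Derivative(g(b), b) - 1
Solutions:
 g(b) = C1 - 3*b^4/4 - b^3/3 + 2*b^2 - b


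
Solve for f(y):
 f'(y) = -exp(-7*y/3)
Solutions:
 f(y) = C1 + 3*exp(-7*y/3)/7


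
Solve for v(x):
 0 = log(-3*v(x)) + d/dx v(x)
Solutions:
 Integral(1/(log(-_y) + log(3)), (_y, v(x))) = C1 - x


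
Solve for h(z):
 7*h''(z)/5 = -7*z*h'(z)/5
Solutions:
 h(z) = C1 + C2*erf(sqrt(2)*z/2)


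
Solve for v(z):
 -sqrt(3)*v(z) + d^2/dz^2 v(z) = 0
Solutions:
 v(z) = C1*exp(-3^(1/4)*z) + C2*exp(3^(1/4)*z)


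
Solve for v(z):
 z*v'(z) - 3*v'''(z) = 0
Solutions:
 v(z) = C1 + Integral(C2*airyai(3^(2/3)*z/3) + C3*airybi(3^(2/3)*z/3), z)


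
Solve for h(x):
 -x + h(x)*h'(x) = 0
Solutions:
 h(x) = -sqrt(C1 + x^2)
 h(x) = sqrt(C1 + x^2)


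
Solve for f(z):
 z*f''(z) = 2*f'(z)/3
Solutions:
 f(z) = C1 + C2*z^(5/3)


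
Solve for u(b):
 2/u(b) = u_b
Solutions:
 u(b) = -sqrt(C1 + 4*b)
 u(b) = sqrt(C1 + 4*b)


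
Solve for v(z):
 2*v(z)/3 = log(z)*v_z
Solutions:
 v(z) = C1*exp(2*li(z)/3)


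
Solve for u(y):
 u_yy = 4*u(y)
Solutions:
 u(y) = C1*exp(-2*y) + C2*exp(2*y)


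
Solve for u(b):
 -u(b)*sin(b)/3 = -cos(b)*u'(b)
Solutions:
 u(b) = C1/cos(b)^(1/3)


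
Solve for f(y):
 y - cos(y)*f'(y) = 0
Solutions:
 f(y) = C1 + Integral(y/cos(y), y)


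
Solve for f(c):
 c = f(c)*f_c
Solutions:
 f(c) = -sqrt(C1 + c^2)
 f(c) = sqrt(C1 + c^2)


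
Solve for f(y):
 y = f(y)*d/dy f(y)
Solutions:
 f(y) = -sqrt(C1 + y^2)
 f(y) = sqrt(C1 + y^2)


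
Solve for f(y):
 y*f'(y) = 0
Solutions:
 f(y) = C1


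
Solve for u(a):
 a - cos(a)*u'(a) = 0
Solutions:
 u(a) = C1 + Integral(a/cos(a), a)


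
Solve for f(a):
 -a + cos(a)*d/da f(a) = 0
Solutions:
 f(a) = C1 + Integral(a/cos(a), a)


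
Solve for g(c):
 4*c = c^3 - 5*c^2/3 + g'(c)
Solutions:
 g(c) = C1 - c^4/4 + 5*c^3/9 + 2*c^2


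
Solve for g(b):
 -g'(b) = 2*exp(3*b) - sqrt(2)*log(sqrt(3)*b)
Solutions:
 g(b) = C1 + sqrt(2)*b*log(b) + sqrt(2)*b*(-1 + log(3)/2) - 2*exp(3*b)/3


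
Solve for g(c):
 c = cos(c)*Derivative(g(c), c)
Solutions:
 g(c) = C1 + Integral(c/cos(c), c)


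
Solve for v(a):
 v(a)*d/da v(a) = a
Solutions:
 v(a) = -sqrt(C1 + a^2)
 v(a) = sqrt(C1 + a^2)
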